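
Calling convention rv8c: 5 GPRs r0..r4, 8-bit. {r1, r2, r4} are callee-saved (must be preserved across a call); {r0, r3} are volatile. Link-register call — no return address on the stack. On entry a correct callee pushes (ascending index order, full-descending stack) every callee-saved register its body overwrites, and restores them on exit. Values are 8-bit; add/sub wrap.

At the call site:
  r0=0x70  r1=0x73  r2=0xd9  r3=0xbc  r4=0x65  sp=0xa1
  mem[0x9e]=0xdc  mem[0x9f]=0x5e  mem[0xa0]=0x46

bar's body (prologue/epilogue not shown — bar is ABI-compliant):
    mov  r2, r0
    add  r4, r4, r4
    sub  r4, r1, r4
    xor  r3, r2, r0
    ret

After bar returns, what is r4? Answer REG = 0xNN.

REG = 0x65

prologue: push r2 -> mem[0xa0]=0xd9, sp=0xa0
prologue: push r4 -> mem[0x9f]=0x65, sp=0x9f
body[0] mov  r2, r0 -> r2=0x70
body[1] add  r4, r4, r4 -> r4=0xca
body[2] sub  r4, r1, r4 -> r4=0xa9
body[3] xor  r3, r2, r0 -> r3=0x00
epilogue: pop r4=0x65, sp=0xa0
epilogue: pop r2=0xd9, sp=0xa1
r4 is callee-saved -> restored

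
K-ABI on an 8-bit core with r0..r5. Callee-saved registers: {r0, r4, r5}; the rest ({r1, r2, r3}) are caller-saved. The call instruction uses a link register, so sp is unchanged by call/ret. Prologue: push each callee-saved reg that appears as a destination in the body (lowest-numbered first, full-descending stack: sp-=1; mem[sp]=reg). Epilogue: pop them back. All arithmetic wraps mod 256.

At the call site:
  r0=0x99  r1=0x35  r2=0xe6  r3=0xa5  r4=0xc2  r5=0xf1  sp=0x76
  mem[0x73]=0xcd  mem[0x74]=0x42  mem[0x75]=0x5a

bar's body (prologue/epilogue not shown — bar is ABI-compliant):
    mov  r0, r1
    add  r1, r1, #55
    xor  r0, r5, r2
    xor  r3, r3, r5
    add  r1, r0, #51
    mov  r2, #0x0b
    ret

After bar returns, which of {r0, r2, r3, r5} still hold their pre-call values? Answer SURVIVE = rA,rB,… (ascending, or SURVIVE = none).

prologue: push r0 → mem[0x75]=0x99, sp=0x75
body[0] mov  r0, r1 → r0=0x35
body[1] add  r1, r1, #55 → r1=0x6c
body[2] xor  r0, r5, r2 → r0=0x17
body[3] xor  r3, r3, r5 → r3=0x54
body[4] add  r1, r0, #51 → r1=0x4a
body[5] mov  r2, #0x0b → r2=0x0b
epilogue: pop r0=0x99, sp=0x76
r0: callee-saved, written=True
r2: caller-saved, written=True
r3: caller-saved, written=True
r5: callee-saved, written=False

SURVIVE = r0,r5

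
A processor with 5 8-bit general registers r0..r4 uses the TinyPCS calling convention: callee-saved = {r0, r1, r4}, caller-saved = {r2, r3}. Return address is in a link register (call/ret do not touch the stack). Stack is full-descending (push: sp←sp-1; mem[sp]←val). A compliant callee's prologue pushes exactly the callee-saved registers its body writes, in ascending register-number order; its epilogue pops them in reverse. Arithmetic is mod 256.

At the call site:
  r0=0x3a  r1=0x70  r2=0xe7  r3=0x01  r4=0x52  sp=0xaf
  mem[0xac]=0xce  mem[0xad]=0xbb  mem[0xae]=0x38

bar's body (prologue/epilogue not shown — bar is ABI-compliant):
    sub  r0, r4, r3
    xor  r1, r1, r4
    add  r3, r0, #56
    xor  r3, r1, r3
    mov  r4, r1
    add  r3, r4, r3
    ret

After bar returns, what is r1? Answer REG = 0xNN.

REG = 0x70

prologue: push r0 → mem[0xae]=0x3a, sp=0xae
prologue: push r1 → mem[0xad]=0x70, sp=0xad
prologue: push r4 → mem[0xac]=0x52, sp=0xac
body[0] sub  r0, r4, r3 → r0=0x51
body[1] xor  r1, r1, r4 → r1=0x22
body[2] add  r3, r0, #56 → r3=0x89
body[3] xor  r3, r1, r3 → r3=0xab
body[4] mov  r4, r1 → r4=0x22
body[5] add  r3, r4, r3 → r3=0xcd
epilogue: pop r4=0x52, sp=0xad
epilogue: pop r1=0x70, sp=0xae
epilogue: pop r0=0x3a, sp=0xaf
r1 is callee-saved → restored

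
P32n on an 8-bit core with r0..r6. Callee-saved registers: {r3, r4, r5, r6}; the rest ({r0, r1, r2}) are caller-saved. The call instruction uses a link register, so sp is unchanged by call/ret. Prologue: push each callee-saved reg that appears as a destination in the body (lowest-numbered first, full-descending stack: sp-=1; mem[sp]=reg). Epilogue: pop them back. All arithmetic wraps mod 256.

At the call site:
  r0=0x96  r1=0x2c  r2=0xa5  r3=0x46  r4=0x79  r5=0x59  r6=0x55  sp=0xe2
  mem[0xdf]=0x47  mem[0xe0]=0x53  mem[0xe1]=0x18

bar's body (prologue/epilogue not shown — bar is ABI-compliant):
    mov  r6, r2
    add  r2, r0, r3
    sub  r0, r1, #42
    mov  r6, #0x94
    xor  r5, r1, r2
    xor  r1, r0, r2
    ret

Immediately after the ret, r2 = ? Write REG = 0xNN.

prologue: push r5 → mem[0xe1]=0x59, sp=0xe1
prologue: push r6 → mem[0xe0]=0x55, sp=0xe0
body[0] mov  r6, r2 → r6=0xa5
body[1] add  r2, r0, r3 → r2=0xdc
body[2] sub  r0, r1, #42 → r0=0x02
body[3] mov  r6, #0x94 → r6=0x94
body[4] xor  r5, r1, r2 → r5=0xf0
body[5] xor  r1, r0, r2 → r1=0xde
epilogue: pop r6=0x55, sp=0xe1
epilogue: pop r5=0x59, sp=0xe2
r2 is caller-saved → body value

REG = 0xdc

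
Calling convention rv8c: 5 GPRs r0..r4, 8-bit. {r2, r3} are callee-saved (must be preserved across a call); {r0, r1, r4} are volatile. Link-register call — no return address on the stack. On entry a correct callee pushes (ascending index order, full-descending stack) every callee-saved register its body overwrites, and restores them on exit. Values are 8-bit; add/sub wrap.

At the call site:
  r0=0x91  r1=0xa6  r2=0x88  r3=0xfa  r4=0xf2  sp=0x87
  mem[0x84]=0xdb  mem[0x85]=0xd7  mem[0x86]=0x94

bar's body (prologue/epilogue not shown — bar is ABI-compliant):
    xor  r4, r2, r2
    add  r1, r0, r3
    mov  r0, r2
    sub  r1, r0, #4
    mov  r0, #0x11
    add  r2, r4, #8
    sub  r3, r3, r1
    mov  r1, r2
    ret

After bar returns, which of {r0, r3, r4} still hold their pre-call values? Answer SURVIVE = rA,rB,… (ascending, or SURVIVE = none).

SURVIVE = r3

prologue: push r2 -> mem[0x86]=0x88, sp=0x86
prologue: push r3 -> mem[0x85]=0xfa, sp=0x85
body[0] xor  r4, r2, r2 -> r4=0x00
body[1] add  r1, r0, r3 -> r1=0x8b
body[2] mov  r0, r2 -> r0=0x88
body[3] sub  r1, r0, #4 -> r1=0x84
body[4] mov  r0, #0x11 -> r0=0x11
body[5] add  r2, r4, #8 -> r2=0x08
body[6] sub  r3, r3, r1 -> r3=0x76
body[7] mov  r1, r2 -> r1=0x08
epilogue: pop r3=0xfa, sp=0x86
epilogue: pop r2=0x88, sp=0x87
r0: caller-saved, written=True
r3: callee-saved, written=True
r4: caller-saved, written=True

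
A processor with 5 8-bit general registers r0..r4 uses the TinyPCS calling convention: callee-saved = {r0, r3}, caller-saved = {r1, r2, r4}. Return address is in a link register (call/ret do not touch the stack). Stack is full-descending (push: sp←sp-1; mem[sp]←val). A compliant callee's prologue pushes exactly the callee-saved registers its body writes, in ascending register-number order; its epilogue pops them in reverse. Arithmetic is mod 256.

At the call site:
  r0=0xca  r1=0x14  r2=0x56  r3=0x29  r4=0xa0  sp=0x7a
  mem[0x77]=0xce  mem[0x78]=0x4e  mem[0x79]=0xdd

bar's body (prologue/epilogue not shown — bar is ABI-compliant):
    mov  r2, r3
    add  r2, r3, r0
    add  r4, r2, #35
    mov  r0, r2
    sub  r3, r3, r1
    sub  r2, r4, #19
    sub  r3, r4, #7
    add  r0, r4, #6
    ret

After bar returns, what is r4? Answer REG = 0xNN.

prologue: push r0 -> mem[0x79]=0xca, sp=0x79
prologue: push r3 -> mem[0x78]=0x29, sp=0x78
body[0] mov  r2, r3 -> r2=0x29
body[1] add  r2, r3, r0 -> r2=0xf3
body[2] add  r4, r2, #35 -> r4=0x16
body[3] mov  r0, r2 -> r0=0xf3
body[4] sub  r3, r3, r1 -> r3=0x15
body[5] sub  r2, r4, #19 -> r2=0x03
body[6] sub  r3, r4, #7 -> r3=0x0f
body[7] add  r0, r4, #6 -> r0=0x1c
epilogue: pop r3=0x29, sp=0x79
epilogue: pop r0=0xca, sp=0x7a
r4 is caller-saved -> body value

REG = 0x16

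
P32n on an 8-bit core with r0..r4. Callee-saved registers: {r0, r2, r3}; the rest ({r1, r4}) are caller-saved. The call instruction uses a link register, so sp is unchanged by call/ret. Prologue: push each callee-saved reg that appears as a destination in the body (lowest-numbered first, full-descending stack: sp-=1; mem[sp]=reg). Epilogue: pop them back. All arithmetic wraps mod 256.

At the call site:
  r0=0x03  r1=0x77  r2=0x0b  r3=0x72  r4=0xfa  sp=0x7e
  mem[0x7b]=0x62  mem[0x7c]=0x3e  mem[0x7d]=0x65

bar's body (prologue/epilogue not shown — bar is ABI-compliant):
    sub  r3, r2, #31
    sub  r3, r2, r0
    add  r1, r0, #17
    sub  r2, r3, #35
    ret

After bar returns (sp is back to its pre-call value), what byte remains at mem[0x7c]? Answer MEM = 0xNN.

prologue: push r2 -> mem[0x7d]=0x0b, sp=0x7d
prologue: push r3 -> mem[0x7c]=0x72, sp=0x7c
body[0] sub  r3, r2, #31 -> r3=0xec
body[1] sub  r3, r2, r0 -> r3=0x08
body[2] add  r1, r0, #17 -> r1=0x14
body[3] sub  r2, r3, #35 -> r2=0xe5
epilogue: pop r3=0x72, sp=0x7d
epilogue: pop r2=0x0b, sp=0x7e
prologue pushed ['r2', 'r3'] at ['0x7d', '0x7c']

MEM = 0x72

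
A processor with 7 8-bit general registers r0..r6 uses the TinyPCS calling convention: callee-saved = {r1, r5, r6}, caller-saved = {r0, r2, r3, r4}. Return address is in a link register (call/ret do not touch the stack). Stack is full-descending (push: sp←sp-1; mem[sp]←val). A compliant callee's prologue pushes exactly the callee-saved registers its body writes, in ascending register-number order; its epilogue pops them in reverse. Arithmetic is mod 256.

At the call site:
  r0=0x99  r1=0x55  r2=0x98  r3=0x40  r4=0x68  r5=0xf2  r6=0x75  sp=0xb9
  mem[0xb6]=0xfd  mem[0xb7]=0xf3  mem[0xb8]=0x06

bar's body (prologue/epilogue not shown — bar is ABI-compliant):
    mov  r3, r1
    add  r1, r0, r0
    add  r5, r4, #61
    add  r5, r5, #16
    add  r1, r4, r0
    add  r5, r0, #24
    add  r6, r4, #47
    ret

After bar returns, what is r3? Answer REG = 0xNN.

prologue: push r1 -> mem[0xb8]=0x55, sp=0xb8
prologue: push r5 -> mem[0xb7]=0xf2, sp=0xb7
prologue: push r6 -> mem[0xb6]=0x75, sp=0xb6
body[0] mov  r3, r1 -> r3=0x55
body[1] add  r1, r0, r0 -> r1=0x32
body[2] add  r5, r4, #61 -> r5=0xa5
body[3] add  r5, r5, #16 -> r5=0xb5
body[4] add  r1, r4, r0 -> r1=0x01
body[5] add  r5, r0, #24 -> r5=0xb1
body[6] add  r6, r4, #47 -> r6=0x97
epilogue: pop r6=0x75, sp=0xb7
epilogue: pop r5=0xf2, sp=0xb8
epilogue: pop r1=0x55, sp=0xb9
r3 is caller-saved -> body value

REG = 0x55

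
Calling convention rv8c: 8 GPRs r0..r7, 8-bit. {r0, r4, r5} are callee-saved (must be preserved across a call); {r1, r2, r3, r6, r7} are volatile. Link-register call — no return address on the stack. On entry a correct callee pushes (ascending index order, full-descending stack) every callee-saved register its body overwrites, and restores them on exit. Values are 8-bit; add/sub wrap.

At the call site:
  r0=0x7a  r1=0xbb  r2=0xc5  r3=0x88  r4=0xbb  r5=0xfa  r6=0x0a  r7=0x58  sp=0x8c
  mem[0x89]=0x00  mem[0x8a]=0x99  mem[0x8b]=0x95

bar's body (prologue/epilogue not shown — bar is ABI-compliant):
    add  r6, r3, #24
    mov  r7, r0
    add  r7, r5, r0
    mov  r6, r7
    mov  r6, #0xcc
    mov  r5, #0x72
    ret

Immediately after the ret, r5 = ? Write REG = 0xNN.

prologue: push r5 → mem[0x8b]=0xfa, sp=0x8b
body[0] add  r6, r3, #24 → r6=0xa0
body[1] mov  r7, r0 → r7=0x7a
body[2] add  r7, r5, r0 → r7=0x74
body[3] mov  r6, r7 → r6=0x74
body[4] mov  r6, #0xcc → r6=0xcc
body[5] mov  r5, #0x72 → r5=0x72
epilogue: pop r5=0xfa, sp=0x8c
r5 is callee-saved → restored

REG = 0xfa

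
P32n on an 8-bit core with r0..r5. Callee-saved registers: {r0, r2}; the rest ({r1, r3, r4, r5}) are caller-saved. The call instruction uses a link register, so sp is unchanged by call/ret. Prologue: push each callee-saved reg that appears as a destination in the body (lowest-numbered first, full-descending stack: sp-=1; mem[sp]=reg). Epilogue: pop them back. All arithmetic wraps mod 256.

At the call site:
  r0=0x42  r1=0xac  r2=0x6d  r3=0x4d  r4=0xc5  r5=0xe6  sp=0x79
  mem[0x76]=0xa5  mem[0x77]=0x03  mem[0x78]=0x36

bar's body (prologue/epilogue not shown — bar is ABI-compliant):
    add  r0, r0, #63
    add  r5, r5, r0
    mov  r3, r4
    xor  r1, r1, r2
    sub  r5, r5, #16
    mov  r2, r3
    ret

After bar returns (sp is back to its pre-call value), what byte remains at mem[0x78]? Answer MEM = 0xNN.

MEM = 0x42

prologue: push r0 → mem[0x78]=0x42, sp=0x78
prologue: push r2 → mem[0x77]=0x6d, sp=0x77
body[0] add  r0, r0, #63 → r0=0x81
body[1] add  r5, r5, r0 → r5=0x67
body[2] mov  r3, r4 → r3=0xc5
body[3] xor  r1, r1, r2 → r1=0xc1
body[4] sub  r5, r5, #16 → r5=0x57
body[5] mov  r2, r3 → r2=0xc5
epilogue: pop r2=0x6d, sp=0x78
epilogue: pop r0=0x42, sp=0x79
prologue pushed ['r0', 'r2'] at ['0x78', '0x77']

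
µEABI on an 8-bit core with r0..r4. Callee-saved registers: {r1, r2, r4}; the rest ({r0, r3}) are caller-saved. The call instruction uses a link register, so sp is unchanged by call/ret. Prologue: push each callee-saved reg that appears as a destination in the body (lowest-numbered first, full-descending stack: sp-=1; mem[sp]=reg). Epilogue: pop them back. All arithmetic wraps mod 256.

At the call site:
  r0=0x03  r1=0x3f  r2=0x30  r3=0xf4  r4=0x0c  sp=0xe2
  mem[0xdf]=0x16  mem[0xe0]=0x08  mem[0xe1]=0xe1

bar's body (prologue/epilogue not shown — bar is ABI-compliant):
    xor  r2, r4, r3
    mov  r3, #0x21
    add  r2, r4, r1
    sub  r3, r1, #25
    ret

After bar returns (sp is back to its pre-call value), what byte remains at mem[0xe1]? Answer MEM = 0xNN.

MEM = 0x30

prologue: push r2 → mem[0xe1]=0x30, sp=0xe1
body[0] xor  r2, r4, r3 → r2=0xf8
body[1] mov  r3, #0x21 → r3=0x21
body[2] add  r2, r4, r1 → r2=0x4b
body[3] sub  r3, r1, #25 → r3=0x26
epilogue: pop r2=0x30, sp=0xe2
prologue pushed ['r2'] at ['0xe1']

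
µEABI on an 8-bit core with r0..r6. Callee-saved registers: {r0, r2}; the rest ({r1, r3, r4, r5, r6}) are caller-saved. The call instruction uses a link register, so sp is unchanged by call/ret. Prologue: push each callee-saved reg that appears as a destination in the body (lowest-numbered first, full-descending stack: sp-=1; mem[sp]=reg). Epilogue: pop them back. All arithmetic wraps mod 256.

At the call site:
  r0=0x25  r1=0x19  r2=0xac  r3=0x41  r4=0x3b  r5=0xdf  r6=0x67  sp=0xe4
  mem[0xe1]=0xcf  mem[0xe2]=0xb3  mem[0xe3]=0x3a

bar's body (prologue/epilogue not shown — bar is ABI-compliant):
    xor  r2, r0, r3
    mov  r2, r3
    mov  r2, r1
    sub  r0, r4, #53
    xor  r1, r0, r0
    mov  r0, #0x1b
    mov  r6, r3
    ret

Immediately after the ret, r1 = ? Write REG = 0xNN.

prologue: push r0 -> mem[0xe3]=0x25, sp=0xe3
prologue: push r2 -> mem[0xe2]=0xac, sp=0xe2
body[0] xor  r2, r0, r3 -> r2=0x64
body[1] mov  r2, r3 -> r2=0x41
body[2] mov  r2, r1 -> r2=0x19
body[3] sub  r0, r4, #53 -> r0=0x06
body[4] xor  r1, r0, r0 -> r1=0x00
body[5] mov  r0, #0x1b -> r0=0x1b
body[6] mov  r6, r3 -> r6=0x41
epilogue: pop r2=0xac, sp=0xe3
epilogue: pop r0=0x25, sp=0xe4
r1 is caller-saved -> body value

REG = 0x00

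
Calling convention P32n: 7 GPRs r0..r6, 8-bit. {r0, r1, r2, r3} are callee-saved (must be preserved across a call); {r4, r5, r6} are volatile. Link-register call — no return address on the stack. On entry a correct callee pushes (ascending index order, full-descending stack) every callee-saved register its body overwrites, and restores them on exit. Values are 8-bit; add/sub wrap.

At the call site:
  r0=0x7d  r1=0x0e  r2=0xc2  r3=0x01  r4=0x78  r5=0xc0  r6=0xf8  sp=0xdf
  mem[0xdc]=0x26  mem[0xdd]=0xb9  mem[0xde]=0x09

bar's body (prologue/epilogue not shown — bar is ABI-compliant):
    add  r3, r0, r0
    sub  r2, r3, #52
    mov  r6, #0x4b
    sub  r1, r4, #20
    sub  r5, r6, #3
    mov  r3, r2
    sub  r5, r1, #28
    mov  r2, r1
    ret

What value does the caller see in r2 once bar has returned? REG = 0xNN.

prologue: push r1 → mem[0xde]=0x0e, sp=0xde
prologue: push r2 → mem[0xdd]=0xc2, sp=0xdd
prologue: push r3 → mem[0xdc]=0x01, sp=0xdc
body[0] add  r3, r0, r0 → r3=0xfa
body[1] sub  r2, r3, #52 → r2=0xc6
body[2] mov  r6, #0x4b → r6=0x4b
body[3] sub  r1, r4, #20 → r1=0x64
body[4] sub  r5, r6, #3 → r5=0x48
body[5] mov  r3, r2 → r3=0xc6
body[6] sub  r5, r1, #28 → r5=0x48
body[7] mov  r2, r1 → r2=0x64
epilogue: pop r3=0x01, sp=0xdd
epilogue: pop r2=0xc2, sp=0xde
epilogue: pop r1=0x0e, sp=0xdf
r2 is callee-saved → restored

REG = 0xc2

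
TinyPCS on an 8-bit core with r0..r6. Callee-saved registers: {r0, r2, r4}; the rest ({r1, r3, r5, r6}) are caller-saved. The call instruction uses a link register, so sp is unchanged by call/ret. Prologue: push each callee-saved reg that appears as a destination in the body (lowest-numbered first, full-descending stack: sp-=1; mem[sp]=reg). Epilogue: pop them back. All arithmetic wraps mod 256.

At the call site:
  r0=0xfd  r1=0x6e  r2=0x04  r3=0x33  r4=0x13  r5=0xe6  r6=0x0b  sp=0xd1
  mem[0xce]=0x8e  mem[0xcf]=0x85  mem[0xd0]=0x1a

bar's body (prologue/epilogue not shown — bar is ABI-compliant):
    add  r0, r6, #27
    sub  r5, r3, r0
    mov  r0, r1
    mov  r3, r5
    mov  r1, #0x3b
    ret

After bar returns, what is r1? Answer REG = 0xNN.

prologue: push r0 → mem[0xd0]=0xfd, sp=0xd0
body[0] add  r0, r6, #27 → r0=0x26
body[1] sub  r5, r3, r0 → r5=0x0d
body[2] mov  r0, r1 → r0=0x6e
body[3] mov  r3, r5 → r3=0x0d
body[4] mov  r1, #0x3b → r1=0x3b
epilogue: pop r0=0xfd, sp=0xd1
r1 is caller-saved → body value

REG = 0x3b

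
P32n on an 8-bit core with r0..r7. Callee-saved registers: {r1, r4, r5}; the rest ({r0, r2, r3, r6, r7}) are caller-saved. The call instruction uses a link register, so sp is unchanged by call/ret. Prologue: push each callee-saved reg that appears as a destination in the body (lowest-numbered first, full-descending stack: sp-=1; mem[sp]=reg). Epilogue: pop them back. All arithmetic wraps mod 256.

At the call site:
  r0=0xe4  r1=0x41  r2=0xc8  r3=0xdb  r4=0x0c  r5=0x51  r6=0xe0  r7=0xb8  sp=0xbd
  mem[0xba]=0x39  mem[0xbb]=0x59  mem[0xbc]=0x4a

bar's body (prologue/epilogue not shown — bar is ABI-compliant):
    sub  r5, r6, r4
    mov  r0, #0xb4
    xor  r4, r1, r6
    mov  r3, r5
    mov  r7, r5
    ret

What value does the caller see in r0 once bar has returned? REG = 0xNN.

prologue: push r4 → mem[0xbc]=0x0c, sp=0xbc
prologue: push r5 → mem[0xbb]=0x51, sp=0xbb
body[0] sub  r5, r6, r4 → r5=0xd4
body[1] mov  r0, #0xb4 → r0=0xb4
body[2] xor  r4, r1, r6 → r4=0xa1
body[3] mov  r3, r5 → r3=0xd4
body[4] mov  r7, r5 → r7=0xd4
epilogue: pop r5=0x51, sp=0xbc
epilogue: pop r4=0x0c, sp=0xbd
r0 is caller-saved → body value

REG = 0xb4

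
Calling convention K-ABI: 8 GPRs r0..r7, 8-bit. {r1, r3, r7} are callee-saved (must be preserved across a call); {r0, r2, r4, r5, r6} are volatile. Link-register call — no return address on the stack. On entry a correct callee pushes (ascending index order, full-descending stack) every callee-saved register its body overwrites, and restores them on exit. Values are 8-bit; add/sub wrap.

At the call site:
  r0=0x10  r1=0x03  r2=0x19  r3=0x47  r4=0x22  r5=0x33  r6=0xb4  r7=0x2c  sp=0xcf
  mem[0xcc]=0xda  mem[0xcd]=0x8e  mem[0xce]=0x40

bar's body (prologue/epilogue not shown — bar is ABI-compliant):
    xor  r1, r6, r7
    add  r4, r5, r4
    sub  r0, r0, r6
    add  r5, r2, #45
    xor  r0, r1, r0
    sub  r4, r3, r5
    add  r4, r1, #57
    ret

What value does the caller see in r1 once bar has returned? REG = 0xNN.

prologue: push r1 -> mem[0xce]=0x03, sp=0xce
body[0] xor  r1, r6, r7 -> r1=0x98
body[1] add  r4, r5, r4 -> r4=0x55
body[2] sub  r0, r0, r6 -> r0=0x5c
body[3] add  r5, r2, #45 -> r5=0x46
body[4] xor  r0, r1, r0 -> r0=0xc4
body[5] sub  r4, r3, r5 -> r4=0x01
body[6] add  r4, r1, #57 -> r4=0xd1
epilogue: pop r1=0x03, sp=0xcf
r1 is callee-saved -> restored

REG = 0x03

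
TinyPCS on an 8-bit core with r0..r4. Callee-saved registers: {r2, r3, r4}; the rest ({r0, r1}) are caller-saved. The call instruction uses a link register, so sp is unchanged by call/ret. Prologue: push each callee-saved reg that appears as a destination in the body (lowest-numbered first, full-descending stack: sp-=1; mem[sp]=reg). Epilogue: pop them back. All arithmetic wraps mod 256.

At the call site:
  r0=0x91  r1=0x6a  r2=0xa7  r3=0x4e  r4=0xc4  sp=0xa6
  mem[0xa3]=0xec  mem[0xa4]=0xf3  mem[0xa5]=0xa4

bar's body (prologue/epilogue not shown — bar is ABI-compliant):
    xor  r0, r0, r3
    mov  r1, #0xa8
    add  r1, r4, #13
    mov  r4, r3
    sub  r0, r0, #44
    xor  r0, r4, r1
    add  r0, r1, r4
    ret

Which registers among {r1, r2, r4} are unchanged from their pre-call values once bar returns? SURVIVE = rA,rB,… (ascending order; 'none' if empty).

SURVIVE = r2,r4

prologue: push r4 -> mem[0xa5]=0xc4, sp=0xa5
body[0] xor  r0, r0, r3 -> r0=0xdf
body[1] mov  r1, #0xa8 -> r1=0xa8
body[2] add  r1, r4, #13 -> r1=0xd1
body[3] mov  r4, r3 -> r4=0x4e
body[4] sub  r0, r0, #44 -> r0=0xb3
body[5] xor  r0, r4, r1 -> r0=0x9f
body[6] add  r0, r1, r4 -> r0=0x1f
epilogue: pop r4=0xc4, sp=0xa6
r1: caller-saved, written=True
r2: callee-saved, written=False
r4: callee-saved, written=True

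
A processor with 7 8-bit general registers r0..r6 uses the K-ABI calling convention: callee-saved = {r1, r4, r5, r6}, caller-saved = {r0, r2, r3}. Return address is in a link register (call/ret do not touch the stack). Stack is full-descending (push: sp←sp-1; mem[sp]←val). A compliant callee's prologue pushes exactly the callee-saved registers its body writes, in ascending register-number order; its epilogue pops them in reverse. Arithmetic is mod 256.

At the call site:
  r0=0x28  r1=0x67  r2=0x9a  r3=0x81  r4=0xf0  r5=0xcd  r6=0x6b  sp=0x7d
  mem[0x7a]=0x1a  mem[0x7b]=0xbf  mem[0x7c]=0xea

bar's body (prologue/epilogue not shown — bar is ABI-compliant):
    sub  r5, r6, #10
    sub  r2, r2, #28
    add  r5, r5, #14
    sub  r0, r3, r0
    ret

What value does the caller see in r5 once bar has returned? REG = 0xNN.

REG = 0xcd

prologue: push r5 → mem[0x7c]=0xcd, sp=0x7c
body[0] sub  r5, r6, #10 → r5=0x61
body[1] sub  r2, r2, #28 → r2=0x7e
body[2] add  r5, r5, #14 → r5=0x6f
body[3] sub  r0, r3, r0 → r0=0x59
epilogue: pop r5=0xcd, sp=0x7d
r5 is callee-saved → restored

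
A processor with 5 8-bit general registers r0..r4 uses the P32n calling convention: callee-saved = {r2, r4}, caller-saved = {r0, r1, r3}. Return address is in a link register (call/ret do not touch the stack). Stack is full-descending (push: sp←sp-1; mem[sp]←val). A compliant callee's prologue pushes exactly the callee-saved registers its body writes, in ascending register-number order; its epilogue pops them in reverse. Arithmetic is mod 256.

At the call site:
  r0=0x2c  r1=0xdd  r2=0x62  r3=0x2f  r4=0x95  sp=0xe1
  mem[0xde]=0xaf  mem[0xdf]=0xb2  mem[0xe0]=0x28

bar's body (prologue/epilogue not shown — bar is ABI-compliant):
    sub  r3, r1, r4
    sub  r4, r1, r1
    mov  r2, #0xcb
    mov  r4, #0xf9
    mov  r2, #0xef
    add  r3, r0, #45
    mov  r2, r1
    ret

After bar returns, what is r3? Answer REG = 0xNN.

REG = 0x59

prologue: push r2 -> mem[0xe0]=0x62, sp=0xe0
prologue: push r4 -> mem[0xdf]=0x95, sp=0xdf
body[0] sub  r3, r1, r4 -> r3=0x48
body[1] sub  r4, r1, r1 -> r4=0x00
body[2] mov  r2, #0xcb -> r2=0xcb
body[3] mov  r4, #0xf9 -> r4=0xf9
body[4] mov  r2, #0xef -> r2=0xef
body[5] add  r3, r0, #45 -> r3=0x59
body[6] mov  r2, r1 -> r2=0xdd
epilogue: pop r4=0x95, sp=0xe0
epilogue: pop r2=0x62, sp=0xe1
r3 is caller-saved -> body value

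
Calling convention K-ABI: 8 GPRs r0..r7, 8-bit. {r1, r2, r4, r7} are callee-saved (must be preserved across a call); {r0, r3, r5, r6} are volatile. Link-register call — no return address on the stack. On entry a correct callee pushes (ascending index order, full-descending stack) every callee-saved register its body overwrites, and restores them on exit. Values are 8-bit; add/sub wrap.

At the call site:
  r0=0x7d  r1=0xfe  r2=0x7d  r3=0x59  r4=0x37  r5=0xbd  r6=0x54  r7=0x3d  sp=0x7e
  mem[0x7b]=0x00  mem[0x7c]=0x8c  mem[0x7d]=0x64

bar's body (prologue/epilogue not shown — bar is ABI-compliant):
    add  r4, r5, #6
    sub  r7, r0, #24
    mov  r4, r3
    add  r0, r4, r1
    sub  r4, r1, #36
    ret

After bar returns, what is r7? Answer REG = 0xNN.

REG = 0x3d

prologue: push r4 → mem[0x7d]=0x37, sp=0x7d
prologue: push r7 → mem[0x7c]=0x3d, sp=0x7c
body[0] add  r4, r5, #6 → r4=0xc3
body[1] sub  r7, r0, #24 → r7=0x65
body[2] mov  r4, r3 → r4=0x59
body[3] add  r0, r4, r1 → r0=0x57
body[4] sub  r4, r1, #36 → r4=0xda
epilogue: pop r7=0x3d, sp=0x7d
epilogue: pop r4=0x37, sp=0x7e
r7 is callee-saved → restored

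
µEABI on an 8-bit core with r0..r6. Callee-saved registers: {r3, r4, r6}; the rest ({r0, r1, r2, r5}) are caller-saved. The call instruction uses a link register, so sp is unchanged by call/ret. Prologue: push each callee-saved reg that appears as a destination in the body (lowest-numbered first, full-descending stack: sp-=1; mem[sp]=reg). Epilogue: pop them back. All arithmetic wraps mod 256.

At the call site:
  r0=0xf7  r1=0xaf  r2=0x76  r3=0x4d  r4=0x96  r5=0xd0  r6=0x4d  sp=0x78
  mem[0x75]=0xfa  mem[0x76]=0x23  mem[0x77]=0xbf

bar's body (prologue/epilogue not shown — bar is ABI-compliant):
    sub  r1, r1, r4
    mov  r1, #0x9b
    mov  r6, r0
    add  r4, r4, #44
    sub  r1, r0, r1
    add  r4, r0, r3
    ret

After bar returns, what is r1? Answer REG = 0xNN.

REG = 0x5c

prologue: push r4 → mem[0x77]=0x96, sp=0x77
prologue: push r6 → mem[0x76]=0x4d, sp=0x76
body[0] sub  r1, r1, r4 → r1=0x19
body[1] mov  r1, #0x9b → r1=0x9b
body[2] mov  r6, r0 → r6=0xf7
body[3] add  r4, r4, #44 → r4=0xc2
body[4] sub  r1, r0, r1 → r1=0x5c
body[5] add  r4, r0, r3 → r4=0x44
epilogue: pop r6=0x4d, sp=0x77
epilogue: pop r4=0x96, sp=0x78
r1 is caller-saved → body value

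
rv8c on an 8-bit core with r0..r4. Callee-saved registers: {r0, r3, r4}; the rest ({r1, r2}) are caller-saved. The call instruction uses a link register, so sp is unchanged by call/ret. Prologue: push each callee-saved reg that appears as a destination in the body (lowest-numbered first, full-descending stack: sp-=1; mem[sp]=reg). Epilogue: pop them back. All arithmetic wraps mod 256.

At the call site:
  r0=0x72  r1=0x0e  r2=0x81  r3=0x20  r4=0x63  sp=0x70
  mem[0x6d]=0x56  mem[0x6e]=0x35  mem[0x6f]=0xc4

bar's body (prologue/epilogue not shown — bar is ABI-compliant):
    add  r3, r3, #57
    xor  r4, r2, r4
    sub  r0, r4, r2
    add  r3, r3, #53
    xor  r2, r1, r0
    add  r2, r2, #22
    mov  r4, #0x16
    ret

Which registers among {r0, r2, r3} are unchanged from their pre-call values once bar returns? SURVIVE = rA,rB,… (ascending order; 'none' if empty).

prologue: push r0 -> mem[0x6f]=0x72, sp=0x6f
prologue: push r3 -> mem[0x6e]=0x20, sp=0x6e
prologue: push r4 -> mem[0x6d]=0x63, sp=0x6d
body[0] add  r3, r3, #57 -> r3=0x59
body[1] xor  r4, r2, r4 -> r4=0xe2
body[2] sub  r0, r4, r2 -> r0=0x61
body[3] add  r3, r3, #53 -> r3=0x8e
body[4] xor  r2, r1, r0 -> r2=0x6f
body[5] add  r2, r2, #22 -> r2=0x85
body[6] mov  r4, #0x16 -> r4=0x16
epilogue: pop r4=0x63, sp=0x6e
epilogue: pop r3=0x20, sp=0x6f
epilogue: pop r0=0x72, sp=0x70
r0: callee-saved, written=True
r2: caller-saved, written=True
r3: callee-saved, written=True

SURVIVE = r0,r3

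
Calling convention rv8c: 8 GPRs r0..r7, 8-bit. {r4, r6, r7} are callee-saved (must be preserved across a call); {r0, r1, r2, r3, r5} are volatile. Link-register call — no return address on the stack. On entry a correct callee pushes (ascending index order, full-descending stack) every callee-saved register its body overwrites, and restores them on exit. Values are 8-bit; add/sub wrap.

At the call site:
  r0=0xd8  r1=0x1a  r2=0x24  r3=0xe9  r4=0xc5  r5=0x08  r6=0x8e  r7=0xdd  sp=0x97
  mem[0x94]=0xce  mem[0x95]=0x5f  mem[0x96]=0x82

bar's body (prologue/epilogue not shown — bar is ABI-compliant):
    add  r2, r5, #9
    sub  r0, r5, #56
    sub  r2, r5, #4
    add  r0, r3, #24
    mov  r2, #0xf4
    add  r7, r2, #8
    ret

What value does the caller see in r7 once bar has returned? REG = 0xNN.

prologue: push r7 -> mem[0x96]=0xdd, sp=0x96
body[0] add  r2, r5, #9 -> r2=0x11
body[1] sub  r0, r5, #56 -> r0=0xd0
body[2] sub  r2, r5, #4 -> r2=0x04
body[3] add  r0, r3, #24 -> r0=0x01
body[4] mov  r2, #0xf4 -> r2=0xf4
body[5] add  r7, r2, #8 -> r7=0xfc
epilogue: pop r7=0xdd, sp=0x97
r7 is callee-saved -> restored

REG = 0xdd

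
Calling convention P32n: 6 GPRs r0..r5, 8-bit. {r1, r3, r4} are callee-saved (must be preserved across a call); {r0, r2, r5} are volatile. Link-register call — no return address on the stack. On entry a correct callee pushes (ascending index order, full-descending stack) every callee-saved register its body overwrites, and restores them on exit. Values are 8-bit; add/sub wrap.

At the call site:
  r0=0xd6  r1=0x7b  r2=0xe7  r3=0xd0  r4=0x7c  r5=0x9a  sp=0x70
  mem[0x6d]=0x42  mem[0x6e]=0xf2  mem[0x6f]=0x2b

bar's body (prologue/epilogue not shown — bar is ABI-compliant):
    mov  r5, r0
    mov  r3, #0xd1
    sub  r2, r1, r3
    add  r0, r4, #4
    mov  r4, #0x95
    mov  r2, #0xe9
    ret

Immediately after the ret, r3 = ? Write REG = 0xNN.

REG = 0xd0

prologue: push r3 -> mem[0x6f]=0xd0, sp=0x6f
prologue: push r4 -> mem[0x6e]=0x7c, sp=0x6e
body[0] mov  r5, r0 -> r5=0xd6
body[1] mov  r3, #0xd1 -> r3=0xd1
body[2] sub  r2, r1, r3 -> r2=0xaa
body[3] add  r0, r4, #4 -> r0=0x80
body[4] mov  r4, #0x95 -> r4=0x95
body[5] mov  r2, #0xe9 -> r2=0xe9
epilogue: pop r4=0x7c, sp=0x6f
epilogue: pop r3=0xd0, sp=0x70
r3 is callee-saved -> restored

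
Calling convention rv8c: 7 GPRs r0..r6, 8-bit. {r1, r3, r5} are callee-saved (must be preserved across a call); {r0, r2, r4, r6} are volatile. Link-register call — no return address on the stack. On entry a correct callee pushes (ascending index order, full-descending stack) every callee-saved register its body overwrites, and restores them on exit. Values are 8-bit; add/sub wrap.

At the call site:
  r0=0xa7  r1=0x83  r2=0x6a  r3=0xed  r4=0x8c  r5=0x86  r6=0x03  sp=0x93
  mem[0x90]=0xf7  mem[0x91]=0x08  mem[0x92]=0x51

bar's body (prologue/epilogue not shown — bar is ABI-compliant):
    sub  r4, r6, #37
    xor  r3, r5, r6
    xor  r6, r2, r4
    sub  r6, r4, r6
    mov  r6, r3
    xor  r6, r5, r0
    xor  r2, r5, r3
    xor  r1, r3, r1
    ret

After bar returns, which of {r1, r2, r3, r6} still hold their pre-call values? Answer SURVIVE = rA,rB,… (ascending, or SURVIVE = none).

SURVIVE = r1,r3

prologue: push r1 → mem[0x92]=0x83, sp=0x92
prologue: push r3 → mem[0x91]=0xed, sp=0x91
body[0] sub  r4, r6, #37 → r4=0xde
body[1] xor  r3, r5, r6 → r3=0x85
body[2] xor  r6, r2, r4 → r6=0xb4
body[3] sub  r6, r4, r6 → r6=0x2a
body[4] mov  r6, r3 → r6=0x85
body[5] xor  r6, r5, r0 → r6=0x21
body[6] xor  r2, r5, r3 → r2=0x03
body[7] xor  r1, r3, r1 → r1=0x06
epilogue: pop r3=0xed, sp=0x92
epilogue: pop r1=0x83, sp=0x93
r1: callee-saved, written=True
r2: caller-saved, written=True
r3: callee-saved, written=True
r6: caller-saved, written=True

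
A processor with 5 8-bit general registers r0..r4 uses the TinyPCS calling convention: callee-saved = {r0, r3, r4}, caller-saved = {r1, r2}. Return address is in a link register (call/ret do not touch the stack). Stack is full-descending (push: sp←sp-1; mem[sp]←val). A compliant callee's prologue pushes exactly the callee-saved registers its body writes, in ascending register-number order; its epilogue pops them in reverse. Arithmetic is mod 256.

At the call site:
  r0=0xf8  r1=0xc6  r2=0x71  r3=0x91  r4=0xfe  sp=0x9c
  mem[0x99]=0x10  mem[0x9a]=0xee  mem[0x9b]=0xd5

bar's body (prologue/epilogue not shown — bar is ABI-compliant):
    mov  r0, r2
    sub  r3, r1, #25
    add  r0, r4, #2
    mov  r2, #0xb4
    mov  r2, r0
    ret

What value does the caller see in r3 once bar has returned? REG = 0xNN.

prologue: push r0 -> mem[0x9b]=0xf8, sp=0x9b
prologue: push r3 -> mem[0x9a]=0x91, sp=0x9a
body[0] mov  r0, r2 -> r0=0x71
body[1] sub  r3, r1, #25 -> r3=0xad
body[2] add  r0, r4, #2 -> r0=0x00
body[3] mov  r2, #0xb4 -> r2=0xb4
body[4] mov  r2, r0 -> r2=0x00
epilogue: pop r3=0x91, sp=0x9b
epilogue: pop r0=0xf8, sp=0x9c
r3 is callee-saved -> restored

REG = 0x91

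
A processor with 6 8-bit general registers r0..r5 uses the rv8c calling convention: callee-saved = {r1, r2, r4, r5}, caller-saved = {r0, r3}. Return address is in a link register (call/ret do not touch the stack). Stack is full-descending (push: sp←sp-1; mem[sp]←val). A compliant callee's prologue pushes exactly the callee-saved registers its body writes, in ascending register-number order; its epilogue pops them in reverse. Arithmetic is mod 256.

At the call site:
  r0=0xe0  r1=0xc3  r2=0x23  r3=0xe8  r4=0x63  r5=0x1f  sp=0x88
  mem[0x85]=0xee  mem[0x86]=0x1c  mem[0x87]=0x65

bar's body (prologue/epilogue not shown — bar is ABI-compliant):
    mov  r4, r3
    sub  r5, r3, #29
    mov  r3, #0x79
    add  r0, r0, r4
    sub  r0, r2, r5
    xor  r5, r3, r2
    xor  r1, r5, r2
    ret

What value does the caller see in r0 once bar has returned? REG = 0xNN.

prologue: push r1 -> mem[0x87]=0xc3, sp=0x87
prologue: push r4 -> mem[0x86]=0x63, sp=0x86
prologue: push r5 -> mem[0x85]=0x1f, sp=0x85
body[0] mov  r4, r3 -> r4=0xe8
body[1] sub  r5, r3, #29 -> r5=0xcb
body[2] mov  r3, #0x79 -> r3=0x79
body[3] add  r0, r0, r4 -> r0=0xc8
body[4] sub  r0, r2, r5 -> r0=0x58
body[5] xor  r5, r3, r2 -> r5=0x5a
body[6] xor  r1, r5, r2 -> r1=0x79
epilogue: pop r5=0x1f, sp=0x86
epilogue: pop r4=0x63, sp=0x87
epilogue: pop r1=0xc3, sp=0x88
r0 is caller-saved -> body value

REG = 0x58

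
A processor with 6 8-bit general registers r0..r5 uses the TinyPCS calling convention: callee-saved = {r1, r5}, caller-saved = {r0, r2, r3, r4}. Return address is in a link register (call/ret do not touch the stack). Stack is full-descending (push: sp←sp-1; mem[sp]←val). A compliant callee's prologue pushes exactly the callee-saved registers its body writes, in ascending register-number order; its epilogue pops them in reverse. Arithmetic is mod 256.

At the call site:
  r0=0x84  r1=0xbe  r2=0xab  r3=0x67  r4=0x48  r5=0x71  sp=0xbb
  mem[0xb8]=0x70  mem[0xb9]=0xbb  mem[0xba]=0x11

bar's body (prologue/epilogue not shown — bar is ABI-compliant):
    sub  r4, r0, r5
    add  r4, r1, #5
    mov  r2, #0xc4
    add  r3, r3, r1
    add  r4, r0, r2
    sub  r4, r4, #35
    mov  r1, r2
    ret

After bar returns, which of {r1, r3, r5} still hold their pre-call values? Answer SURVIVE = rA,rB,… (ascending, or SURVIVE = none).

prologue: push r1 → mem[0xba]=0xbe, sp=0xba
body[0] sub  r4, r0, r5 → r4=0x13
body[1] add  r4, r1, #5 → r4=0xc3
body[2] mov  r2, #0xc4 → r2=0xc4
body[3] add  r3, r3, r1 → r3=0x25
body[4] add  r4, r0, r2 → r4=0x48
body[5] sub  r4, r4, #35 → r4=0x25
body[6] mov  r1, r2 → r1=0xc4
epilogue: pop r1=0xbe, sp=0xbb
r1: callee-saved, written=True
r3: caller-saved, written=True
r5: callee-saved, written=False

SURVIVE = r1,r5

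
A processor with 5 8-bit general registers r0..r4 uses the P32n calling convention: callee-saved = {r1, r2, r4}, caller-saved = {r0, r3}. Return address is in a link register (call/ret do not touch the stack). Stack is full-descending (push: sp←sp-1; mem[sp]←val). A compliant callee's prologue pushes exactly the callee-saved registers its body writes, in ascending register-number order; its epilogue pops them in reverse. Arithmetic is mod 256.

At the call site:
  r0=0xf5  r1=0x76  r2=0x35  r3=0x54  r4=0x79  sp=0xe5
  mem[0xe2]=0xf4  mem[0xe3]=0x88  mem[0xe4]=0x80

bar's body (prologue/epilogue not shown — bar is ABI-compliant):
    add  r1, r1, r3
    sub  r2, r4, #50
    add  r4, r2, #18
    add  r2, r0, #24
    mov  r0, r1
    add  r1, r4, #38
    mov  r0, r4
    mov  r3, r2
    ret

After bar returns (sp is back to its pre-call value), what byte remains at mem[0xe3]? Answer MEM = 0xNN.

MEM = 0x35

prologue: push r1 → mem[0xe4]=0x76, sp=0xe4
prologue: push r2 → mem[0xe3]=0x35, sp=0xe3
prologue: push r4 → mem[0xe2]=0x79, sp=0xe2
body[0] add  r1, r1, r3 → r1=0xca
body[1] sub  r2, r4, #50 → r2=0x47
body[2] add  r4, r2, #18 → r4=0x59
body[3] add  r2, r0, #24 → r2=0x0d
body[4] mov  r0, r1 → r0=0xca
body[5] add  r1, r4, #38 → r1=0x7f
body[6] mov  r0, r4 → r0=0x59
body[7] mov  r3, r2 → r3=0x0d
epilogue: pop r4=0x79, sp=0xe3
epilogue: pop r2=0x35, sp=0xe4
epilogue: pop r1=0x76, sp=0xe5
prologue pushed ['r1', 'r2', 'r4'] at ['0xe4', '0xe3', '0xe2']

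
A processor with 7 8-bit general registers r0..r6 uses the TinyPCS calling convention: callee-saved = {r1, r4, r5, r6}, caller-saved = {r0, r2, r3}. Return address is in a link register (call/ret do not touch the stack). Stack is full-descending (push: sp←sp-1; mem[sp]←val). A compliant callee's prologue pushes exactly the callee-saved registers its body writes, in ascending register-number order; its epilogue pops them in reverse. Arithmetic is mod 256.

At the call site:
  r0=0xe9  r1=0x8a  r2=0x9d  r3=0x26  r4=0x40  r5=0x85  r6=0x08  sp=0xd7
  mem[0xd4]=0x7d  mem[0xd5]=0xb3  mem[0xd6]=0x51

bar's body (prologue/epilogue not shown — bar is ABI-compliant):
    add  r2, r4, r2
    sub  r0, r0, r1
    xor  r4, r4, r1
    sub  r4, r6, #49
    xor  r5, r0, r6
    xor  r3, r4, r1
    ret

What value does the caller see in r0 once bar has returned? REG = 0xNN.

REG = 0x5f

prologue: push r4 -> mem[0xd6]=0x40, sp=0xd6
prologue: push r5 -> mem[0xd5]=0x85, sp=0xd5
body[0] add  r2, r4, r2 -> r2=0xdd
body[1] sub  r0, r0, r1 -> r0=0x5f
body[2] xor  r4, r4, r1 -> r4=0xca
body[3] sub  r4, r6, #49 -> r4=0xd7
body[4] xor  r5, r0, r6 -> r5=0x57
body[5] xor  r3, r4, r1 -> r3=0x5d
epilogue: pop r5=0x85, sp=0xd6
epilogue: pop r4=0x40, sp=0xd7
r0 is caller-saved -> body value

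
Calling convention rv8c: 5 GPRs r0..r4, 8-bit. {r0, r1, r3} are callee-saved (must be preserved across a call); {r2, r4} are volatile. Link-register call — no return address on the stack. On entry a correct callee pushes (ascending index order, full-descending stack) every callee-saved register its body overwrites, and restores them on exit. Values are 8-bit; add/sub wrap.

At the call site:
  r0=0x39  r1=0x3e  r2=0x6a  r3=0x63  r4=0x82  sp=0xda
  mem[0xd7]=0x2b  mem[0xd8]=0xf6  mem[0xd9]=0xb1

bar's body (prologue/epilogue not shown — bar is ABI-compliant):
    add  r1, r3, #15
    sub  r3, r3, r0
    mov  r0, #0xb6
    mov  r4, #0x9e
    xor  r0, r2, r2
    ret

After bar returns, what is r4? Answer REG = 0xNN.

REG = 0x9e

prologue: push r0 → mem[0xd9]=0x39, sp=0xd9
prologue: push r1 → mem[0xd8]=0x3e, sp=0xd8
prologue: push r3 → mem[0xd7]=0x63, sp=0xd7
body[0] add  r1, r3, #15 → r1=0x72
body[1] sub  r3, r3, r0 → r3=0x2a
body[2] mov  r0, #0xb6 → r0=0xb6
body[3] mov  r4, #0x9e → r4=0x9e
body[4] xor  r0, r2, r2 → r0=0x00
epilogue: pop r3=0x63, sp=0xd8
epilogue: pop r1=0x3e, sp=0xd9
epilogue: pop r0=0x39, sp=0xda
r4 is caller-saved → body value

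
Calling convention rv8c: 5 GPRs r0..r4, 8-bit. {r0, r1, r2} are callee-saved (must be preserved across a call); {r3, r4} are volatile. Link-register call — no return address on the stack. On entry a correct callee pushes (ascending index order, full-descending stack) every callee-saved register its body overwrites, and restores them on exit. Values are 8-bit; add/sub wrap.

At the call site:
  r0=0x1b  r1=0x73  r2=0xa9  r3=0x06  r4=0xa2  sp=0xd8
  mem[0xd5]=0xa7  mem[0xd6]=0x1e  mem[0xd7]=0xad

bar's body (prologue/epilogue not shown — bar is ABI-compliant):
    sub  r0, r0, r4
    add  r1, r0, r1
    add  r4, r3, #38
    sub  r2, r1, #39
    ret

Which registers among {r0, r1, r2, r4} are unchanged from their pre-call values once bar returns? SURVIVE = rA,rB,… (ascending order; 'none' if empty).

prologue: push r0 -> mem[0xd7]=0x1b, sp=0xd7
prologue: push r1 -> mem[0xd6]=0x73, sp=0xd6
prologue: push r2 -> mem[0xd5]=0xa9, sp=0xd5
body[0] sub  r0, r0, r4 -> r0=0x79
body[1] add  r1, r0, r1 -> r1=0xec
body[2] add  r4, r3, #38 -> r4=0x2c
body[3] sub  r2, r1, #39 -> r2=0xc5
epilogue: pop r2=0xa9, sp=0xd6
epilogue: pop r1=0x73, sp=0xd7
epilogue: pop r0=0x1b, sp=0xd8
r0: callee-saved, written=True
r1: callee-saved, written=True
r2: callee-saved, written=True
r4: caller-saved, written=True

SURVIVE = r0,r1,r2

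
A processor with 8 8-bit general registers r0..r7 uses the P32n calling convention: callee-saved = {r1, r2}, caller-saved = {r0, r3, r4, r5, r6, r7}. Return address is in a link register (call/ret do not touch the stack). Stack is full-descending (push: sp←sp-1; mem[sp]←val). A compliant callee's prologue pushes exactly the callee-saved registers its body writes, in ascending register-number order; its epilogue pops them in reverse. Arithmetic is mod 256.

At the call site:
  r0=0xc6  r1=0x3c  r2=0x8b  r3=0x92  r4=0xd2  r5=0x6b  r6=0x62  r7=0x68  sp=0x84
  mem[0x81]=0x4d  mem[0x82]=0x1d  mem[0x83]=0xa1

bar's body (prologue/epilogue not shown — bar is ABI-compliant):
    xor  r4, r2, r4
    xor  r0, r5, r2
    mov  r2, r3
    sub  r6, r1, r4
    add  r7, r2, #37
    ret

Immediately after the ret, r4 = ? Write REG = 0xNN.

REG = 0x59

prologue: push r2 → mem[0x83]=0x8b, sp=0x83
body[0] xor  r4, r2, r4 → r4=0x59
body[1] xor  r0, r5, r2 → r0=0xe0
body[2] mov  r2, r3 → r2=0x92
body[3] sub  r6, r1, r4 → r6=0xe3
body[4] add  r7, r2, #37 → r7=0xb7
epilogue: pop r2=0x8b, sp=0x84
r4 is caller-saved → body value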